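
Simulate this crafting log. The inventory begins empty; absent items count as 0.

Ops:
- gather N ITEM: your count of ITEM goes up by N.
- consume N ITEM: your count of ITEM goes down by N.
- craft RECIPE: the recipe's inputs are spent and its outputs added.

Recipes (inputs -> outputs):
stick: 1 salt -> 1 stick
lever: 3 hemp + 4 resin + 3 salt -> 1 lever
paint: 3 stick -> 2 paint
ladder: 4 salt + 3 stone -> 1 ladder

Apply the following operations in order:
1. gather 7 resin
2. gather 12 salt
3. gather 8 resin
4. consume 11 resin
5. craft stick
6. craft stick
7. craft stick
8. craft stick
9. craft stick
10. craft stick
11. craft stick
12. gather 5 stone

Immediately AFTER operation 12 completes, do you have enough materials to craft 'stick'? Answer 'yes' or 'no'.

After 1 (gather 7 resin): resin=7
After 2 (gather 12 salt): resin=7 salt=12
After 3 (gather 8 resin): resin=15 salt=12
After 4 (consume 11 resin): resin=4 salt=12
After 5 (craft stick): resin=4 salt=11 stick=1
After 6 (craft stick): resin=4 salt=10 stick=2
After 7 (craft stick): resin=4 salt=9 stick=3
After 8 (craft stick): resin=4 salt=8 stick=4
After 9 (craft stick): resin=4 salt=7 stick=5
After 10 (craft stick): resin=4 salt=6 stick=6
After 11 (craft stick): resin=4 salt=5 stick=7
After 12 (gather 5 stone): resin=4 salt=5 stick=7 stone=5

Answer: yes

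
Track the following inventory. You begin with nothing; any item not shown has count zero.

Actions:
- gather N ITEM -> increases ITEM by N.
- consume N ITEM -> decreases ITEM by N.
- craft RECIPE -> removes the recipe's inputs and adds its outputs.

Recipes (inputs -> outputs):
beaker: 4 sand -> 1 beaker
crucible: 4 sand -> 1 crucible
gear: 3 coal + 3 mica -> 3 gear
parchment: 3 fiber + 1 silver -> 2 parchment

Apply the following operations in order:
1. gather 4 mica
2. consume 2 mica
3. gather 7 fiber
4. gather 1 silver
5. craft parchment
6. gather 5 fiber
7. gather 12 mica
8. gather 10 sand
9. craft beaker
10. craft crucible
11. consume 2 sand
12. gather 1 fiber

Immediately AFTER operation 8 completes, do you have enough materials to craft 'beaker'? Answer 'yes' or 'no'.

After 1 (gather 4 mica): mica=4
After 2 (consume 2 mica): mica=2
After 3 (gather 7 fiber): fiber=7 mica=2
After 4 (gather 1 silver): fiber=7 mica=2 silver=1
After 5 (craft parchment): fiber=4 mica=2 parchment=2
After 6 (gather 5 fiber): fiber=9 mica=2 parchment=2
After 7 (gather 12 mica): fiber=9 mica=14 parchment=2
After 8 (gather 10 sand): fiber=9 mica=14 parchment=2 sand=10

Answer: yes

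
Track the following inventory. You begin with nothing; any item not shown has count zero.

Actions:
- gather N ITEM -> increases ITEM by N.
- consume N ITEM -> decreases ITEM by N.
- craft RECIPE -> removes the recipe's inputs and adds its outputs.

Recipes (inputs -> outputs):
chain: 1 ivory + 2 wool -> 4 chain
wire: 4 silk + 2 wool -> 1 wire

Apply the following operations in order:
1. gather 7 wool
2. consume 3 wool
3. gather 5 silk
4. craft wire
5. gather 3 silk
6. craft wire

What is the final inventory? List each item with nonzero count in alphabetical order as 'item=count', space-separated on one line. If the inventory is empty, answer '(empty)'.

After 1 (gather 7 wool): wool=7
After 2 (consume 3 wool): wool=4
After 3 (gather 5 silk): silk=5 wool=4
After 4 (craft wire): silk=1 wire=1 wool=2
After 5 (gather 3 silk): silk=4 wire=1 wool=2
After 6 (craft wire): wire=2

Answer: wire=2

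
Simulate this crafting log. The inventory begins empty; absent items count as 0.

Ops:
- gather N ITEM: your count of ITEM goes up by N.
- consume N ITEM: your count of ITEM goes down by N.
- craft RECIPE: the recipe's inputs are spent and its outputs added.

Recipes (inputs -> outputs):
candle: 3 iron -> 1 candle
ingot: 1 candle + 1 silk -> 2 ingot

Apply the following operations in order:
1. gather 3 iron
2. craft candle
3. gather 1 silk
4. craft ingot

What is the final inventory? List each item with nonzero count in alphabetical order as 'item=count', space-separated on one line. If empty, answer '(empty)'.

Answer: ingot=2

Derivation:
After 1 (gather 3 iron): iron=3
After 2 (craft candle): candle=1
After 3 (gather 1 silk): candle=1 silk=1
After 4 (craft ingot): ingot=2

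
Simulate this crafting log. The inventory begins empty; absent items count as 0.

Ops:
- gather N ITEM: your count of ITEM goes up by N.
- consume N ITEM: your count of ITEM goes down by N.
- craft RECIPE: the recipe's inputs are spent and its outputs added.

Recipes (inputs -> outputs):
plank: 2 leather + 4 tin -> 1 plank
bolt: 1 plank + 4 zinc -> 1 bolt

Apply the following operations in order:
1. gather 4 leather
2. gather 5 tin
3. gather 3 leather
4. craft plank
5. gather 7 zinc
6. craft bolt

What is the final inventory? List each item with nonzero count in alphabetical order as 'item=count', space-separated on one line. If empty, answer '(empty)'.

Answer: bolt=1 leather=5 tin=1 zinc=3

Derivation:
After 1 (gather 4 leather): leather=4
After 2 (gather 5 tin): leather=4 tin=5
After 3 (gather 3 leather): leather=7 tin=5
After 4 (craft plank): leather=5 plank=1 tin=1
After 5 (gather 7 zinc): leather=5 plank=1 tin=1 zinc=7
After 6 (craft bolt): bolt=1 leather=5 tin=1 zinc=3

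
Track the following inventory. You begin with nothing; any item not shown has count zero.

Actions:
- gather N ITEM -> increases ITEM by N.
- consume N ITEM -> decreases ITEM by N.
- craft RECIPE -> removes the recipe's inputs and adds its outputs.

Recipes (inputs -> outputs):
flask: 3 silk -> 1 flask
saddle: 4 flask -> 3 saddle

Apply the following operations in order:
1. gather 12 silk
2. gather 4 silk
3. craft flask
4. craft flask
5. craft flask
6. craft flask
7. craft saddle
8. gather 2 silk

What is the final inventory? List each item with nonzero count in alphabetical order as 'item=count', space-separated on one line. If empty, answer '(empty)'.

After 1 (gather 12 silk): silk=12
After 2 (gather 4 silk): silk=16
After 3 (craft flask): flask=1 silk=13
After 4 (craft flask): flask=2 silk=10
After 5 (craft flask): flask=3 silk=7
After 6 (craft flask): flask=4 silk=4
After 7 (craft saddle): saddle=3 silk=4
After 8 (gather 2 silk): saddle=3 silk=6

Answer: saddle=3 silk=6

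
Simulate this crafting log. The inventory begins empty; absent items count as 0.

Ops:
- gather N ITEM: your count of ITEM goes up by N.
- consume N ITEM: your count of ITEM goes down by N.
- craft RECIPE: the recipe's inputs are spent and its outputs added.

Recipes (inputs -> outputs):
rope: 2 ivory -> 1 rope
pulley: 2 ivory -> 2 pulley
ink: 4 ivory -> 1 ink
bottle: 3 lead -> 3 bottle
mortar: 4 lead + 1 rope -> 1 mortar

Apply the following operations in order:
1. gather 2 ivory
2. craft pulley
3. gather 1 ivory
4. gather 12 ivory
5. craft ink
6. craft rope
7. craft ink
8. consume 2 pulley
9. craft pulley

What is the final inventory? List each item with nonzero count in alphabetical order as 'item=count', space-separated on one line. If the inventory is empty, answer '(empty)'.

After 1 (gather 2 ivory): ivory=2
After 2 (craft pulley): pulley=2
After 3 (gather 1 ivory): ivory=1 pulley=2
After 4 (gather 12 ivory): ivory=13 pulley=2
After 5 (craft ink): ink=1 ivory=9 pulley=2
After 6 (craft rope): ink=1 ivory=7 pulley=2 rope=1
After 7 (craft ink): ink=2 ivory=3 pulley=2 rope=1
After 8 (consume 2 pulley): ink=2 ivory=3 rope=1
After 9 (craft pulley): ink=2 ivory=1 pulley=2 rope=1

Answer: ink=2 ivory=1 pulley=2 rope=1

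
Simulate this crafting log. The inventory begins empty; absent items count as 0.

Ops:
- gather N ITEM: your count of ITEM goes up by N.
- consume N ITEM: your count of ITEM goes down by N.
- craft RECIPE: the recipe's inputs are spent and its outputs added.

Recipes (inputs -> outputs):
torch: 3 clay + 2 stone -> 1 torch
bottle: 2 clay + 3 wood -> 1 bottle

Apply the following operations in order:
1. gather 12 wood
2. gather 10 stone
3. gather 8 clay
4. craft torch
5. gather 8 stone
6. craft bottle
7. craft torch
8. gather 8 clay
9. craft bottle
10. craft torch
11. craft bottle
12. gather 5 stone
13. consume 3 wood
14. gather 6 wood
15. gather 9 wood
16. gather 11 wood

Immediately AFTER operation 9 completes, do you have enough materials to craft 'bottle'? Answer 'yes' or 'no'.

After 1 (gather 12 wood): wood=12
After 2 (gather 10 stone): stone=10 wood=12
After 3 (gather 8 clay): clay=8 stone=10 wood=12
After 4 (craft torch): clay=5 stone=8 torch=1 wood=12
After 5 (gather 8 stone): clay=5 stone=16 torch=1 wood=12
After 6 (craft bottle): bottle=1 clay=3 stone=16 torch=1 wood=9
After 7 (craft torch): bottle=1 stone=14 torch=2 wood=9
After 8 (gather 8 clay): bottle=1 clay=8 stone=14 torch=2 wood=9
After 9 (craft bottle): bottle=2 clay=6 stone=14 torch=2 wood=6

Answer: yes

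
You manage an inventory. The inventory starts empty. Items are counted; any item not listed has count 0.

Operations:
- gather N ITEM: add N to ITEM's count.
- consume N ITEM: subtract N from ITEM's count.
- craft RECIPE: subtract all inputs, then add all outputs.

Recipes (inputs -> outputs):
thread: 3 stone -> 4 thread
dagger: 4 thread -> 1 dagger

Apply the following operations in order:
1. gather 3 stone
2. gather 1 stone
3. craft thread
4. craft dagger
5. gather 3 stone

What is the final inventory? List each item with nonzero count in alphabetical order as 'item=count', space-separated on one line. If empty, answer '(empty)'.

After 1 (gather 3 stone): stone=3
After 2 (gather 1 stone): stone=4
After 3 (craft thread): stone=1 thread=4
After 4 (craft dagger): dagger=1 stone=1
After 5 (gather 3 stone): dagger=1 stone=4

Answer: dagger=1 stone=4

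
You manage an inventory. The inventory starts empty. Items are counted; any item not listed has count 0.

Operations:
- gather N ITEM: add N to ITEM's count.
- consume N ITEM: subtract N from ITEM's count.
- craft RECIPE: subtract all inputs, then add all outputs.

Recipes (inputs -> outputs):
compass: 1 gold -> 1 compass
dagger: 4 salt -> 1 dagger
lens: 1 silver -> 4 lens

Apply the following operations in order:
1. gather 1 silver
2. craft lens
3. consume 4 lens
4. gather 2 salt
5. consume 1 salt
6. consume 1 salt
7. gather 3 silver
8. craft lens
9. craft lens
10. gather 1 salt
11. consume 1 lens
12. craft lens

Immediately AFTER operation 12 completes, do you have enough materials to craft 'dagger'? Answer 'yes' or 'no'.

Answer: no

Derivation:
After 1 (gather 1 silver): silver=1
After 2 (craft lens): lens=4
After 3 (consume 4 lens): (empty)
After 4 (gather 2 salt): salt=2
After 5 (consume 1 salt): salt=1
After 6 (consume 1 salt): (empty)
After 7 (gather 3 silver): silver=3
After 8 (craft lens): lens=4 silver=2
After 9 (craft lens): lens=8 silver=1
After 10 (gather 1 salt): lens=8 salt=1 silver=1
After 11 (consume 1 lens): lens=7 salt=1 silver=1
After 12 (craft lens): lens=11 salt=1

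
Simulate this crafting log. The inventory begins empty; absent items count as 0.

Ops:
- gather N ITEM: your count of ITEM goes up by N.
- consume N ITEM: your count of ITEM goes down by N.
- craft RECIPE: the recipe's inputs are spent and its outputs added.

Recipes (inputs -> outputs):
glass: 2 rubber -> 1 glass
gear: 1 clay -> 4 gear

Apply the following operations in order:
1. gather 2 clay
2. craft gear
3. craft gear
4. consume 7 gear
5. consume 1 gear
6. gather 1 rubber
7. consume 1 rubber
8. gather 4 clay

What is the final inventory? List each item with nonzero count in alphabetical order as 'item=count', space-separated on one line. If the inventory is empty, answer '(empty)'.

After 1 (gather 2 clay): clay=2
After 2 (craft gear): clay=1 gear=4
After 3 (craft gear): gear=8
After 4 (consume 7 gear): gear=1
After 5 (consume 1 gear): (empty)
After 6 (gather 1 rubber): rubber=1
After 7 (consume 1 rubber): (empty)
After 8 (gather 4 clay): clay=4

Answer: clay=4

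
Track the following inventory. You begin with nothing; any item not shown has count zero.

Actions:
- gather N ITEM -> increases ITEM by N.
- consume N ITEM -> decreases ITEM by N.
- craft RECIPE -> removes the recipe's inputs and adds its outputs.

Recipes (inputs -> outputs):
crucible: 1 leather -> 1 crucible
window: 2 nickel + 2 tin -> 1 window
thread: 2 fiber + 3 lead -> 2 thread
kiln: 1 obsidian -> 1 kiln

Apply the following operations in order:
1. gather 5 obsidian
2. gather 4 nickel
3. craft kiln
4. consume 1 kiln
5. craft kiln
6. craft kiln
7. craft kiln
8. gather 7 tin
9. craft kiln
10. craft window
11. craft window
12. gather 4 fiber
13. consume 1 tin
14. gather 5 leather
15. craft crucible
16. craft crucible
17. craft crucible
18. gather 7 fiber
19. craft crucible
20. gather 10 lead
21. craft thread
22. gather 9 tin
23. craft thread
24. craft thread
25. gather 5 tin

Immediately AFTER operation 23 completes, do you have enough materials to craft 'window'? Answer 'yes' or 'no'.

After 1 (gather 5 obsidian): obsidian=5
After 2 (gather 4 nickel): nickel=4 obsidian=5
After 3 (craft kiln): kiln=1 nickel=4 obsidian=4
After 4 (consume 1 kiln): nickel=4 obsidian=4
After 5 (craft kiln): kiln=1 nickel=4 obsidian=3
After 6 (craft kiln): kiln=2 nickel=4 obsidian=2
After 7 (craft kiln): kiln=3 nickel=4 obsidian=1
After 8 (gather 7 tin): kiln=3 nickel=4 obsidian=1 tin=7
After 9 (craft kiln): kiln=4 nickel=4 tin=7
After 10 (craft window): kiln=4 nickel=2 tin=5 window=1
After 11 (craft window): kiln=4 tin=3 window=2
After 12 (gather 4 fiber): fiber=4 kiln=4 tin=3 window=2
After 13 (consume 1 tin): fiber=4 kiln=4 tin=2 window=2
After 14 (gather 5 leather): fiber=4 kiln=4 leather=5 tin=2 window=2
After 15 (craft crucible): crucible=1 fiber=4 kiln=4 leather=4 tin=2 window=2
After 16 (craft crucible): crucible=2 fiber=4 kiln=4 leather=3 tin=2 window=2
After 17 (craft crucible): crucible=3 fiber=4 kiln=4 leather=2 tin=2 window=2
After 18 (gather 7 fiber): crucible=3 fiber=11 kiln=4 leather=2 tin=2 window=2
After 19 (craft crucible): crucible=4 fiber=11 kiln=4 leather=1 tin=2 window=2
After 20 (gather 10 lead): crucible=4 fiber=11 kiln=4 lead=10 leather=1 tin=2 window=2
After 21 (craft thread): crucible=4 fiber=9 kiln=4 lead=7 leather=1 thread=2 tin=2 window=2
After 22 (gather 9 tin): crucible=4 fiber=9 kiln=4 lead=7 leather=1 thread=2 tin=11 window=2
After 23 (craft thread): crucible=4 fiber=7 kiln=4 lead=4 leather=1 thread=4 tin=11 window=2

Answer: no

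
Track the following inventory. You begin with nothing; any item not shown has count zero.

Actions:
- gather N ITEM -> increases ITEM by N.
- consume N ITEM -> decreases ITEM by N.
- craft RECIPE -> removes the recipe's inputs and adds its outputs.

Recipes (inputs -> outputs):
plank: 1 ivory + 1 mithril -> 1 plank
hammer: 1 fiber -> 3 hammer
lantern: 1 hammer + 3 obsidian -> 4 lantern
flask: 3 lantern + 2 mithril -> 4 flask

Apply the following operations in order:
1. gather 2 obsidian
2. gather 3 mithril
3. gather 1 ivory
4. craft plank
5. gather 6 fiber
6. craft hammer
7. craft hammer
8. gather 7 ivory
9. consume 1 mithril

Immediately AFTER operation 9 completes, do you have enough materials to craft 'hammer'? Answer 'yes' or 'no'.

After 1 (gather 2 obsidian): obsidian=2
After 2 (gather 3 mithril): mithril=3 obsidian=2
After 3 (gather 1 ivory): ivory=1 mithril=3 obsidian=2
After 4 (craft plank): mithril=2 obsidian=2 plank=1
After 5 (gather 6 fiber): fiber=6 mithril=2 obsidian=2 plank=1
After 6 (craft hammer): fiber=5 hammer=3 mithril=2 obsidian=2 plank=1
After 7 (craft hammer): fiber=4 hammer=6 mithril=2 obsidian=2 plank=1
After 8 (gather 7 ivory): fiber=4 hammer=6 ivory=7 mithril=2 obsidian=2 plank=1
After 9 (consume 1 mithril): fiber=4 hammer=6 ivory=7 mithril=1 obsidian=2 plank=1

Answer: yes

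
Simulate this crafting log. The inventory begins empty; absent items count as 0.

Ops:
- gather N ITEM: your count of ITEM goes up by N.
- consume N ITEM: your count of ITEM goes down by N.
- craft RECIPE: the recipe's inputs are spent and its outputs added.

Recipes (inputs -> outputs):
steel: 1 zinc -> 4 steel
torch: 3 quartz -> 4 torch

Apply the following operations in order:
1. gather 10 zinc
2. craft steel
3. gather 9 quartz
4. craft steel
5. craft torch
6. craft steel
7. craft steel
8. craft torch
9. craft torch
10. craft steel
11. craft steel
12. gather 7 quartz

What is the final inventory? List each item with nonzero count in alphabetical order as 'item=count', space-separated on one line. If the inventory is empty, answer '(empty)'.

After 1 (gather 10 zinc): zinc=10
After 2 (craft steel): steel=4 zinc=9
After 3 (gather 9 quartz): quartz=9 steel=4 zinc=9
After 4 (craft steel): quartz=9 steel=8 zinc=8
After 5 (craft torch): quartz=6 steel=8 torch=4 zinc=8
After 6 (craft steel): quartz=6 steel=12 torch=4 zinc=7
After 7 (craft steel): quartz=6 steel=16 torch=4 zinc=6
After 8 (craft torch): quartz=3 steel=16 torch=8 zinc=6
After 9 (craft torch): steel=16 torch=12 zinc=6
After 10 (craft steel): steel=20 torch=12 zinc=5
After 11 (craft steel): steel=24 torch=12 zinc=4
After 12 (gather 7 quartz): quartz=7 steel=24 torch=12 zinc=4

Answer: quartz=7 steel=24 torch=12 zinc=4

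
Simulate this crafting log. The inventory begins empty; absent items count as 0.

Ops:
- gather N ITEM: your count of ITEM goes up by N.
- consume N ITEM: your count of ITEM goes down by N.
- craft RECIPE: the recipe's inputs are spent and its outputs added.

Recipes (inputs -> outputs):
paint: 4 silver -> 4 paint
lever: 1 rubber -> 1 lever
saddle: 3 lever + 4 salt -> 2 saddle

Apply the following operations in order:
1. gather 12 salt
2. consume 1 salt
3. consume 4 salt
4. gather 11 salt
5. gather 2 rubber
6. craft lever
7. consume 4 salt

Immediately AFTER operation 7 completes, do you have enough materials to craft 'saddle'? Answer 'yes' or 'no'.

After 1 (gather 12 salt): salt=12
After 2 (consume 1 salt): salt=11
After 3 (consume 4 salt): salt=7
After 4 (gather 11 salt): salt=18
After 5 (gather 2 rubber): rubber=2 salt=18
After 6 (craft lever): lever=1 rubber=1 salt=18
After 7 (consume 4 salt): lever=1 rubber=1 salt=14

Answer: no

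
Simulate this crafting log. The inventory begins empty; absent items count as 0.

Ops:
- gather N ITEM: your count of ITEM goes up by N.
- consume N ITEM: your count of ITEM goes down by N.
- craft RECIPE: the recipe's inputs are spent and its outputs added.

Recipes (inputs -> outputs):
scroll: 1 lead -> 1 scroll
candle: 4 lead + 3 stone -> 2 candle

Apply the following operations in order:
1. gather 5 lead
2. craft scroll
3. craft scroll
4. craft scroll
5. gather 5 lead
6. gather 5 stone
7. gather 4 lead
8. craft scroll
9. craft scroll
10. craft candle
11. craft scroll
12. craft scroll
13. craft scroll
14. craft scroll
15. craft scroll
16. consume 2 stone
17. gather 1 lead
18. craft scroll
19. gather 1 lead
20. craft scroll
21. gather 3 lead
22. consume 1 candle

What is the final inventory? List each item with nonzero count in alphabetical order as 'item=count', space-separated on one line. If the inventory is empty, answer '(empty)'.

After 1 (gather 5 lead): lead=5
After 2 (craft scroll): lead=4 scroll=1
After 3 (craft scroll): lead=3 scroll=2
After 4 (craft scroll): lead=2 scroll=3
After 5 (gather 5 lead): lead=7 scroll=3
After 6 (gather 5 stone): lead=7 scroll=3 stone=5
After 7 (gather 4 lead): lead=11 scroll=3 stone=5
After 8 (craft scroll): lead=10 scroll=4 stone=5
After 9 (craft scroll): lead=9 scroll=5 stone=5
After 10 (craft candle): candle=2 lead=5 scroll=5 stone=2
After 11 (craft scroll): candle=2 lead=4 scroll=6 stone=2
After 12 (craft scroll): candle=2 lead=3 scroll=7 stone=2
After 13 (craft scroll): candle=2 lead=2 scroll=8 stone=2
After 14 (craft scroll): candle=2 lead=1 scroll=9 stone=2
After 15 (craft scroll): candle=2 scroll=10 stone=2
After 16 (consume 2 stone): candle=2 scroll=10
After 17 (gather 1 lead): candle=2 lead=1 scroll=10
After 18 (craft scroll): candle=2 scroll=11
After 19 (gather 1 lead): candle=2 lead=1 scroll=11
After 20 (craft scroll): candle=2 scroll=12
After 21 (gather 3 lead): candle=2 lead=3 scroll=12
After 22 (consume 1 candle): candle=1 lead=3 scroll=12

Answer: candle=1 lead=3 scroll=12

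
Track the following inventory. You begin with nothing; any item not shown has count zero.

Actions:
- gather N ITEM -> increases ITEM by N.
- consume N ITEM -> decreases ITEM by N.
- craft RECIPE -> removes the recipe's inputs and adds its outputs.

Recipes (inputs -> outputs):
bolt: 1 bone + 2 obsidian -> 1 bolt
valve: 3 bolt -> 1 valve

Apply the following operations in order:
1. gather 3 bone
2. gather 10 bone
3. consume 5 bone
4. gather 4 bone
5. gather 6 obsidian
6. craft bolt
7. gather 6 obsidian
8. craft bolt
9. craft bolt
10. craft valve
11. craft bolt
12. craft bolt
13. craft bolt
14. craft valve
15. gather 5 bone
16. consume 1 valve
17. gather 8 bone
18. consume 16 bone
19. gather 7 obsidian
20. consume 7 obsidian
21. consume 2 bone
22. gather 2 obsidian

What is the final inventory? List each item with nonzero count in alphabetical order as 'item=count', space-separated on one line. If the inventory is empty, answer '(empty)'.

After 1 (gather 3 bone): bone=3
After 2 (gather 10 bone): bone=13
After 3 (consume 5 bone): bone=8
After 4 (gather 4 bone): bone=12
After 5 (gather 6 obsidian): bone=12 obsidian=6
After 6 (craft bolt): bolt=1 bone=11 obsidian=4
After 7 (gather 6 obsidian): bolt=1 bone=11 obsidian=10
After 8 (craft bolt): bolt=2 bone=10 obsidian=8
After 9 (craft bolt): bolt=3 bone=9 obsidian=6
After 10 (craft valve): bone=9 obsidian=6 valve=1
After 11 (craft bolt): bolt=1 bone=8 obsidian=4 valve=1
After 12 (craft bolt): bolt=2 bone=7 obsidian=2 valve=1
After 13 (craft bolt): bolt=3 bone=6 valve=1
After 14 (craft valve): bone=6 valve=2
After 15 (gather 5 bone): bone=11 valve=2
After 16 (consume 1 valve): bone=11 valve=1
After 17 (gather 8 bone): bone=19 valve=1
After 18 (consume 16 bone): bone=3 valve=1
After 19 (gather 7 obsidian): bone=3 obsidian=7 valve=1
After 20 (consume 7 obsidian): bone=3 valve=1
After 21 (consume 2 bone): bone=1 valve=1
After 22 (gather 2 obsidian): bone=1 obsidian=2 valve=1

Answer: bone=1 obsidian=2 valve=1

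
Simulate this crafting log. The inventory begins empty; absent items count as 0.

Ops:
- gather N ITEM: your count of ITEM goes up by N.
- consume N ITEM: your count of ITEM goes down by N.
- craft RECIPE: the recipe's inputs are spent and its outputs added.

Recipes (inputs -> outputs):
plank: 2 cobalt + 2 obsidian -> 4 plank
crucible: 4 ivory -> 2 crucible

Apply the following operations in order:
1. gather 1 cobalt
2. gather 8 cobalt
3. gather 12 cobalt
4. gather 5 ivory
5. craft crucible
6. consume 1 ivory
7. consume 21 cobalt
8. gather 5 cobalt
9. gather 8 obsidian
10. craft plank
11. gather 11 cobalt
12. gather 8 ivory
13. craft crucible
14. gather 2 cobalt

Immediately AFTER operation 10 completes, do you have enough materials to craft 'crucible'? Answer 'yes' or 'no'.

After 1 (gather 1 cobalt): cobalt=1
After 2 (gather 8 cobalt): cobalt=9
After 3 (gather 12 cobalt): cobalt=21
After 4 (gather 5 ivory): cobalt=21 ivory=5
After 5 (craft crucible): cobalt=21 crucible=2 ivory=1
After 6 (consume 1 ivory): cobalt=21 crucible=2
After 7 (consume 21 cobalt): crucible=2
After 8 (gather 5 cobalt): cobalt=5 crucible=2
After 9 (gather 8 obsidian): cobalt=5 crucible=2 obsidian=8
After 10 (craft plank): cobalt=3 crucible=2 obsidian=6 plank=4

Answer: no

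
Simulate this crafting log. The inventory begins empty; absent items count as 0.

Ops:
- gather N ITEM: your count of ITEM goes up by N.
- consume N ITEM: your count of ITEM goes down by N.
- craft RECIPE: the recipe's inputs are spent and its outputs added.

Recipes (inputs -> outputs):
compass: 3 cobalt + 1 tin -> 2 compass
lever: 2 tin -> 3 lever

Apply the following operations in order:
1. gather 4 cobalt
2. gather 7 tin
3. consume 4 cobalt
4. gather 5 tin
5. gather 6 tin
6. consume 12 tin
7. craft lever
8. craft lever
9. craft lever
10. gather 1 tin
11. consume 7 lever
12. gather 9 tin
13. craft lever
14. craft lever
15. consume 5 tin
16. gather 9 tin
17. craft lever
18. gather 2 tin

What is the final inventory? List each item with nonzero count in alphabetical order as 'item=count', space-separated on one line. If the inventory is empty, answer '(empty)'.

Answer: lever=11 tin=10

Derivation:
After 1 (gather 4 cobalt): cobalt=4
After 2 (gather 7 tin): cobalt=4 tin=7
After 3 (consume 4 cobalt): tin=7
After 4 (gather 5 tin): tin=12
After 5 (gather 6 tin): tin=18
After 6 (consume 12 tin): tin=6
After 7 (craft lever): lever=3 tin=4
After 8 (craft lever): lever=6 tin=2
After 9 (craft lever): lever=9
After 10 (gather 1 tin): lever=9 tin=1
After 11 (consume 7 lever): lever=2 tin=1
After 12 (gather 9 tin): lever=2 tin=10
After 13 (craft lever): lever=5 tin=8
After 14 (craft lever): lever=8 tin=6
After 15 (consume 5 tin): lever=8 tin=1
After 16 (gather 9 tin): lever=8 tin=10
After 17 (craft lever): lever=11 tin=8
After 18 (gather 2 tin): lever=11 tin=10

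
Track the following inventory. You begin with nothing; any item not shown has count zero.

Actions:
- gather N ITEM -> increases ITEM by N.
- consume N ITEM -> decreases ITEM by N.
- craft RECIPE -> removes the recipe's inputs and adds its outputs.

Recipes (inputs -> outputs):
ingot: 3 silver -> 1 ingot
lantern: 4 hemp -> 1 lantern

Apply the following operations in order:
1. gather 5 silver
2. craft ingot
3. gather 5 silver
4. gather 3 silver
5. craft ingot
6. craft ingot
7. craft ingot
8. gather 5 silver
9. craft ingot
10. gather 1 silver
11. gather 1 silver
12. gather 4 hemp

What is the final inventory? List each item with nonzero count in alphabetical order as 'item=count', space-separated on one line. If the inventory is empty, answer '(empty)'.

Answer: hemp=4 ingot=5 silver=5

Derivation:
After 1 (gather 5 silver): silver=5
After 2 (craft ingot): ingot=1 silver=2
After 3 (gather 5 silver): ingot=1 silver=7
After 4 (gather 3 silver): ingot=1 silver=10
After 5 (craft ingot): ingot=2 silver=7
After 6 (craft ingot): ingot=3 silver=4
After 7 (craft ingot): ingot=4 silver=1
After 8 (gather 5 silver): ingot=4 silver=6
After 9 (craft ingot): ingot=5 silver=3
After 10 (gather 1 silver): ingot=5 silver=4
After 11 (gather 1 silver): ingot=5 silver=5
After 12 (gather 4 hemp): hemp=4 ingot=5 silver=5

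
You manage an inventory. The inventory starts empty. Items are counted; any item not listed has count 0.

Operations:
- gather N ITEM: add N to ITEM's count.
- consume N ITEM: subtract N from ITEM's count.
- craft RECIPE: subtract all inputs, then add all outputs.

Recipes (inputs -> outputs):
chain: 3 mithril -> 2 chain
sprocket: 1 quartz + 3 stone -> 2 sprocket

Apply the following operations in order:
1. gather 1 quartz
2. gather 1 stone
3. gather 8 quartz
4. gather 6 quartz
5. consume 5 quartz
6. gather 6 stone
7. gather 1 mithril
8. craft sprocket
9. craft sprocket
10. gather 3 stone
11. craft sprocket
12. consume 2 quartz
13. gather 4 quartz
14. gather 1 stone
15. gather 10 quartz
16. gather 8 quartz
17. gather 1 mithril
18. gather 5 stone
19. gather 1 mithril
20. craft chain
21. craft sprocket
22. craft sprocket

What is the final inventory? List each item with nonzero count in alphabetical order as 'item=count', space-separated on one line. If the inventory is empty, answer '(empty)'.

After 1 (gather 1 quartz): quartz=1
After 2 (gather 1 stone): quartz=1 stone=1
After 3 (gather 8 quartz): quartz=9 stone=1
After 4 (gather 6 quartz): quartz=15 stone=1
After 5 (consume 5 quartz): quartz=10 stone=1
After 6 (gather 6 stone): quartz=10 stone=7
After 7 (gather 1 mithril): mithril=1 quartz=10 stone=7
After 8 (craft sprocket): mithril=1 quartz=9 sprocket=2 stone=4
After 9 (craft sprocket): mithril=1 quartz=8 sprocket=4 stone=1
After 10 (gather 3 stone): mithril=1 quartz=8 sprocket=4 stone=4
After 11 (craft sprocket): mithril=1 quartz=7 sprocket=6 stone=1
After 12 (consume 2 quartz): mithril=1 quartz=5 sprocket=6 stone=1
After 13 (gather 4 quartz): mithril=1 quartz=9 sprocket=6 stone=1
After 14 (gather 1 stone): mithril=1 quartz=9 sprocket=6 stone=2
After 15 (gather 10 quartz): mithril=1 quartz=19 sprocket=6 stone=2
After 16 (gather 8 quartz): mithril=1 quartz=27 sprocket=6 stone=2
After 17 (gather 1 mithril): mithril=2 quartz=27 sprocket=6 stone=2
After 18 (gather 5 stone): mithril=2 quartz=27 sprocket=6 stone=7
After 19 (gather 1 mithril): mithril=3 quartz=27 sprocket=6 stone=7
After 20 (craft chain): chain=2 quartz=27 sprocket=6 stone=7
After 21 (craft sprocket): chain=2 quartz=26 sprocket=8 stone=4
After 22 (craft sprocket): chain=2 quartz=25 sprocket=10 stone=1

Answer: chain=2 quartz=25 sprocket=10 stone=1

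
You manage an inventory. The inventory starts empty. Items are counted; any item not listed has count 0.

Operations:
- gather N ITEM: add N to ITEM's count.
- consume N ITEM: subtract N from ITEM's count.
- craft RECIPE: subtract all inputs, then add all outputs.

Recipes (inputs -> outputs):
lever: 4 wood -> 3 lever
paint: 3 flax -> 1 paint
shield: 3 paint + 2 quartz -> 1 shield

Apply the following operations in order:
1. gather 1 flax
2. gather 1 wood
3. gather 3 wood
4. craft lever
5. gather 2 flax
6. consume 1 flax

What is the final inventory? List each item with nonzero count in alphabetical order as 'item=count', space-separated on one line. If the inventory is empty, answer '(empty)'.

Answer: flax=2 lever=3

Derivation:
After 1 (gather 1 flax): flax=1
After 2 (gather 1 wood): flax=1 wood=1
After 3 (gather 3 wood): flax=1 wood=4
After 4 (craft lever): flax=1 lever=3
After 5 (gather 2 flax): flax=3 lever=3
After 6 (consume 1 flax): flax=2 lever=3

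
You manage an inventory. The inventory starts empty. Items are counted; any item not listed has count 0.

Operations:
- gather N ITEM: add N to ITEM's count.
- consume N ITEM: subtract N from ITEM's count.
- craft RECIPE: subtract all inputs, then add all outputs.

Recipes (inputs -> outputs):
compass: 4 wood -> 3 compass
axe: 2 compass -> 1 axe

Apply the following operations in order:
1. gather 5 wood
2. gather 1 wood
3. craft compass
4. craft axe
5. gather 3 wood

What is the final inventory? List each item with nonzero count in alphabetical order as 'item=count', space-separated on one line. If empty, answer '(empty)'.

Answer: axe=1 compass=1 wood=5

Derivation:
After 1 (gather 5 wood): wood=5
After 2 (gather 1 wood): wood=6
After 3 (craft compass): compass=3 wood=2
After 4 (craft axe): axe=1 compass=1 wood=2
After 5 (gather 3 wood): axe=1 compass=1 wood=5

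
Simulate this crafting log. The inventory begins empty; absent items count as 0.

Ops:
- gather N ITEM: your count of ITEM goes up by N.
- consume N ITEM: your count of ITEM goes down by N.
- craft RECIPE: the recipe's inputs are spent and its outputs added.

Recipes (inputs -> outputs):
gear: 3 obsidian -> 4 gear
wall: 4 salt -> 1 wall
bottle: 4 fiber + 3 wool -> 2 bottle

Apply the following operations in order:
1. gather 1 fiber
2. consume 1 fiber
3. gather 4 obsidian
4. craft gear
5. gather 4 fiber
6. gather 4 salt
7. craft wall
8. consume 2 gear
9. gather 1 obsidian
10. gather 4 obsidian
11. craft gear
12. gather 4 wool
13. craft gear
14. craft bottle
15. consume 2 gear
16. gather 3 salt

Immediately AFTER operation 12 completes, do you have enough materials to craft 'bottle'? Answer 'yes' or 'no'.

After 1 (gather 1 fiber): fiber=1
After 2 (consume 1 fiber): (empty)
After 3 (gather 4 obsidian): obsidian=4
After 4 (craft gear): gear=4 obsidian=1
After 5 (gather 4 fiber): fiber=4 gear=4 obsidian=1
After 6 (gather 4 salt): fiber=4 gear=4 obsidian=1 salt=4
After 7 (craft wall): fiber=4 gear=4 obsidian=1 wall=1
After 8 (consume 2 gear): fiber=4 gear=2 obsidian=1 wall=1
After 9 (gather 1 obsidian): fiber=4 gear=2 obsidian=2 wall=1
After 10 (gather 4 obsidian): fiber=4 gear=2 obsidian=6 wall=1
After 11 (craft gear): fiber=4 gear=6 obsidian=3 wall=1
After 12 (gather 4 wool): fiber=4 gear=6 obsidian=3 wall=1 wool=4

Answer: yes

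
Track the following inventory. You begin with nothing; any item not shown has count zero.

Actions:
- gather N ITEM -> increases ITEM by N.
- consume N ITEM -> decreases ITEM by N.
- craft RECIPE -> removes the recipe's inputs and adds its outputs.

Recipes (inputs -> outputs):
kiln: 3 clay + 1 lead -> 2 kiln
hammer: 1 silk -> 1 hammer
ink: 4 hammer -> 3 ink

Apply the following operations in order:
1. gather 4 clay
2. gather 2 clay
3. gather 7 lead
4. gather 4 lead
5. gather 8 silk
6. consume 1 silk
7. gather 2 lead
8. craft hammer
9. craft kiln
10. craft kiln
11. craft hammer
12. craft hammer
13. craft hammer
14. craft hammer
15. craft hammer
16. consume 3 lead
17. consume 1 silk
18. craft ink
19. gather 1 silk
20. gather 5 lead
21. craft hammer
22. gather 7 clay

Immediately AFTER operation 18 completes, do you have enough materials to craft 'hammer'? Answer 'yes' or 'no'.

Answer: no

Derivation:
After 1 (gather 4 clay): clay=4
After 2 (gather 2 clay): clay=6
After 3 (gather 7 lead): clay=6 lead=7
After 4 (gather 4 lead): clay=6 lead=11
After 5 (gather 8 silk): clay=6 lead=11 silk=8
After 6 (consume 1 silk): clay=6 lead=11 silk=7
After 7 (gather 2 lead): clay=6 lead=13 silk=7
After 8 (craft hammer): clay=6 hammer=1 lead=13 silk=6
After 9 (craft kiln): clay=3 hammer=1 kiln=2 lead=12 silk=6
After 10 (craft kiln): hammer=1 kiln=4 lead=11 silk=6
After 11 (craft hammer): hammer=2 kiln=4 lead=11 silk=5
After 12 (craft hammer): hammer=3 kiln=4 lead=11 silk=4
After 13 (craft hammer): hammer=4 kiln=4 lead=11 silk=3
After 14 (craft hammer): hammer=5 kiln=4 lead=11 silk=2
After 15 (craft hammer): hammer=6 kiln=4 lead=11 silk=1
After 16 (consume 3 lead): hammer=6 kiln=4 lead=8 silk=1
After 17 (consume 1 silk): hammer=6 kiln=4 lead=8
After 18 (craft ink): hammer=2 ink=3 kiln=4 lead=8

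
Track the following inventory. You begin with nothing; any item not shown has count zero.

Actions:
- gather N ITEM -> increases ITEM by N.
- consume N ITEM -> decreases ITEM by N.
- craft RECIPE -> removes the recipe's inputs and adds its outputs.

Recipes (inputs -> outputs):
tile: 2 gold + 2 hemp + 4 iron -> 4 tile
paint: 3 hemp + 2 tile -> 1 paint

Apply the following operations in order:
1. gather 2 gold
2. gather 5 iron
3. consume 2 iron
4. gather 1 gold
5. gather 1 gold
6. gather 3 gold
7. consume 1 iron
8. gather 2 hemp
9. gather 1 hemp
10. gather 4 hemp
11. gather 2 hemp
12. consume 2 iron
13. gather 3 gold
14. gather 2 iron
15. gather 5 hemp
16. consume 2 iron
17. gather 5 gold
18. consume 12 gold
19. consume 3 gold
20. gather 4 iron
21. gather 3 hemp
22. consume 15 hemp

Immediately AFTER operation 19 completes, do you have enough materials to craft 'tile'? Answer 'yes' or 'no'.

Answer: no

Derivation:
After 1 (gather 2 gold): gold=2
After 2 (gather 5 iron): gold=2 iron=5
After 3 (consume 2 iron): gold=2 iron=3
After 4 (gather 1 gold): gold=3 iron=3
After 5 (gather 1 gold): gold=4 iron=3
After 6 (gather 3 gold): gold=7 iron=3
After 7 (consume 1 iron): gold=7 iron=2
After 8 (gather 2 hemp): gold=7 hemp=2 iron=2
After 9 (gather 1 hemp): gold=7 hemp=3 iron=2
After 10 (gather 4 hemp): gold=7 hemp=7 iron=2
After 11 (gather 2 hemp): gold=7 hemp=9 iron=2
After 12 (consume 2 iron): gold=7 hemp=9
After 13 (gather 3 gold): gold=10 hemp=9
After 14 (gather 2 iron): gold=10 hemp=9 iron=2
After 15 (gather 5 hemp): gold=10 hemp=14 iron=2
After 16 (consume 2 iron): gold=10 hemp=14
After 17 (gather 5 gold): gold=15 hemp=14
After 18 (consume 12 gold): gold=3 hemp=14
After 19 (consume 3 gold): hemp=14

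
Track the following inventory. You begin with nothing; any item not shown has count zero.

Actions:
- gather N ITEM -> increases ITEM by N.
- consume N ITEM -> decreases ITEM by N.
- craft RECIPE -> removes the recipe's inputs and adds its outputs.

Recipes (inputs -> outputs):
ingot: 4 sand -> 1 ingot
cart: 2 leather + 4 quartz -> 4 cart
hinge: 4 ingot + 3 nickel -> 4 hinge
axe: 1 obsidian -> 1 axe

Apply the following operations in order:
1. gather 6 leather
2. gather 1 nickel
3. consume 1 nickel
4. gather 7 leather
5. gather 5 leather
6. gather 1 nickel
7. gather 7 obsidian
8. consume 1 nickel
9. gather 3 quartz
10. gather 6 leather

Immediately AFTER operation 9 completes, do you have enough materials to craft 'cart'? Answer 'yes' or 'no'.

After 1 (gather 6 leather): leather=6
After 2 (gather 1 nickel): leather=6 nickel=1
After 3 (consume 1 nickel): leather=6
After 4 (gather 7 leather): leather=13
After 5 (gather 5 leather): leather=18
After 6 (gather 1 nickel): leather=18 nickel=1
After 7 (gather 7 obsidian): leather=18 nickel=1 obsidian=7
After 8 (consume 1 nickel): leather=18 obsidian=7
After 9 (gather 3 quartz): leather=18 obsidian=7 quartz=3

Answer: no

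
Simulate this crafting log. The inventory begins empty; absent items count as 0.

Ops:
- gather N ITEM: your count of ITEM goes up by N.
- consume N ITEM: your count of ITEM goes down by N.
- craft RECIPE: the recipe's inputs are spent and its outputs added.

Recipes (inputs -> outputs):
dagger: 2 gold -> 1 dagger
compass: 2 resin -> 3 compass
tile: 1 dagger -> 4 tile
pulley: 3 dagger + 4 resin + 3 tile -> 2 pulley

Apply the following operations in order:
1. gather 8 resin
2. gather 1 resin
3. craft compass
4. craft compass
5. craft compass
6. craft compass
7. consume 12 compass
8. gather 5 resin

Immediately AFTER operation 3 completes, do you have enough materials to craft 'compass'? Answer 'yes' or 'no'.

Answer: yes

Derivation:
After 1 (gather 8 resin): resin=8
After 2 (gather 1 resin): resin=9
After 3 (craft compass): compass=3 resin=7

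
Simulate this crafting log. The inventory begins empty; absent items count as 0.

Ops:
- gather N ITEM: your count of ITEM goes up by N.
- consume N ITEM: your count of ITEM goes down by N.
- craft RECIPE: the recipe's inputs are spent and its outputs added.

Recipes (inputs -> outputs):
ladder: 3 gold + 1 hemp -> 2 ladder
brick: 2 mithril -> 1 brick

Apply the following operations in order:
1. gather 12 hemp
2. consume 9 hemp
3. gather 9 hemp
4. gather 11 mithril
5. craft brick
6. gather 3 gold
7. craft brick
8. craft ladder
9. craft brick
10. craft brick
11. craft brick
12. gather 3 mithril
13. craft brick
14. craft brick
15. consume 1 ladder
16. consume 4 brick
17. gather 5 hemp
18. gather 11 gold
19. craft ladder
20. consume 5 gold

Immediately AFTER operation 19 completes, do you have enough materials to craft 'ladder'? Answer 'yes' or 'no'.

After 1 (gather 12 hemp): hemp=12
After 2 (consume 9 hemp): hemp=3
After 3 (gather 9 hemp): hemp=12
After 4 (gather 11 mithril): hemp=12 mithril=11
After 5 (craft brick): brick=1 hemp=12 mithril=9
After 6 (gather 3 gold): brick=1 gold=3 hemp=12 mithril=9
After 7 (craft brick): brick=2 gold=3 hemp=12 mithril=7
After 8 (craft ladder): brick=2 hemp=11 ladder=2 mithril=7
After 9 (craft brick): brick=3 hemp=11 ladder=2 mithril=5
After 10 (craft brick): brick=4 hemp=11 ladder=2 mithril=3
After 11 (craft brick): brick=5 hemp=11 ladder=2 mithril=1
After 12 (gather 3 mithril): brick=5 hemp=11 ladder=2 mithril=4
After 13 (craft brick): brick=6 hemp=11 ladder=2 mithril=2
After 14 (craft brick): brick=7 hemp=11 ladder=2
After 15 (consume 1 ladder): brick=7 hemp=11 ladder=1
After 16 (consume 4 brick): brick=3 hemp=11 ladder=1
After 17 (gather 5 hemp): brick=3 hemp=16 ladder=1
After 18 (gather 11 gold): brick=3 gold=11 hemp=16 ladder=1
After 19 (craft ladder): brick=3 gold=8 hemp=15 ladder=3

Answer: yes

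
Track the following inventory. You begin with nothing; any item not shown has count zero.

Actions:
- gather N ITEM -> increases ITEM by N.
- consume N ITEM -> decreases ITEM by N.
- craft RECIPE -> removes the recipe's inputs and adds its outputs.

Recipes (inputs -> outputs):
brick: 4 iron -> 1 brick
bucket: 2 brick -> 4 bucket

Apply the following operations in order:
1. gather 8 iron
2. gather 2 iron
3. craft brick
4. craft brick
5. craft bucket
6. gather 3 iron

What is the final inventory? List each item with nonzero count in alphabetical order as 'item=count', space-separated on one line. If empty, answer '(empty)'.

After 1 (gather 8 iron): iron=8
After 2 (gather 2 iron): iron=10
After 3 (craft brick): brick=1 iron=6
After 4 (craft brick): brick=2 iron=2
After 5 (craft bucket): bucket=4 iron=2
After 6 (gather 3 iron): bucket=4 iron=5

Answer: bucket=4 iron=5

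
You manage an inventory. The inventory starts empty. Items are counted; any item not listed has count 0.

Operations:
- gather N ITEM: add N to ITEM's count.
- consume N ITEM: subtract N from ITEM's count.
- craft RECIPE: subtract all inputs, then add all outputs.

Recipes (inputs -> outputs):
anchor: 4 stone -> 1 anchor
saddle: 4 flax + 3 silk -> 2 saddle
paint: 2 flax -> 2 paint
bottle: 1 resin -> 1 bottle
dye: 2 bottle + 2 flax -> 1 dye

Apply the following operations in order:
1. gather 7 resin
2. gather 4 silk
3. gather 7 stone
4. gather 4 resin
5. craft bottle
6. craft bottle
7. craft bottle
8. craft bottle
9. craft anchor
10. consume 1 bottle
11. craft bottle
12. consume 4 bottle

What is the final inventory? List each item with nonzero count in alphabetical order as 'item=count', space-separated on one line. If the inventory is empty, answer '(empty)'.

After 1 (gather 7 resin): resin=7
After 2 (gather 4 silk): resin=7 silk=4
After 3 (gather 7 stone): resin=7 silk=4 stone=7
After 4 (gather 4 resin): resin=11 silk=4 stone=7
After 5 (craft bottle): bottle=1 resin=10 silk=4 stone=7
After 6 (craft bottle): bottle=2 resin=9 silk=4 stone=7
After 7 (craft bottle): bottle=3 resin=8 silk=4 stone=7
After 8 (craft bottle): bottle=4 resin=7 silk=4 stone=7
After 9 (craft anchor): anchor=1 bottle=4 resin=7 silk=4 stone=3
After 10 (consume 1 bottle): anchor=1 bottle=3 resin=7 silk=4 stone=3
After 11 (craft bottle): anchor=1 bottle=4 resin=6 silk=4 stone=3
After 12 (consume 4 bottle): anchor=1 resin=6 silk=4 stone=3

Answer: anchor=1 resin=6 silk=4 stone=3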